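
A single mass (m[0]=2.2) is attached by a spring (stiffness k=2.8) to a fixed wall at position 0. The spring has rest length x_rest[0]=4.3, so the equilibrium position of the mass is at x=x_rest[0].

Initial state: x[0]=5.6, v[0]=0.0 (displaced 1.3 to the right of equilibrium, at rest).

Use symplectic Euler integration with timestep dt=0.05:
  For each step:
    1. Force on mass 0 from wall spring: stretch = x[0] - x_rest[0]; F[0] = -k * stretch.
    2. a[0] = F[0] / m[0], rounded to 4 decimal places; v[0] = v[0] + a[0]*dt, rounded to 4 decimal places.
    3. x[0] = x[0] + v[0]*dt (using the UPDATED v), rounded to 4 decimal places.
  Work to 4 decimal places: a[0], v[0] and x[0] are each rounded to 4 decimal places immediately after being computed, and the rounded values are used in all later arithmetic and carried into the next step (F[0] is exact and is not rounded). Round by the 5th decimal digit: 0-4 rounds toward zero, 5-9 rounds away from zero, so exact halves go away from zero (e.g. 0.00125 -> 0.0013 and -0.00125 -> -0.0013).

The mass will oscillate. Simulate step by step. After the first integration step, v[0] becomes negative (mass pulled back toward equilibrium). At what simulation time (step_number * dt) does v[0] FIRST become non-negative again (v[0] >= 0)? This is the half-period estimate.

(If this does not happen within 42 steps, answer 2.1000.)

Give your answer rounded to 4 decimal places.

Answer: 2.1000

Derivation:
Step 0: x=[5.6000] v=[0.0000]
Step 1: x=[5.5959] v=[-0.0827]
Step 2: x=[5.5876] v=[-0.1652]
Step 3: x=[5.5752] v=[-0.2471]
Step 4: x=[5.5588] v=[-0.3283]
Step 5: x=[5.5384] v=[-0.4084]
Step 6: x=[5.5140] v=[-0.4872]
Step 7: x=[5.4858] v=[-0.5645]
Step 8: x=[5.4538] v=[-0.6400]
Step 9: x=[5.4181] v=[-0.7134]
Step 10: x=[5.3789] v=[-0.7846]
Step 11: x=[5.3362] v=[-0.8533]
Step 12: x=[5.2902] v=[-0.9192]
Step 13: x=[5.2411] v=[-0.9822]
Step 14: x=[5.1890] v=[-1.0421]
Step 15: x=[5.1341] v=[-1.0987]
Step 16: x=[5.0765] v=[-1.1518]
Step 17: x=[5.0164] v=[-1.2012]
Step 18: x=[4.9541] v=[-1.2468]
Step 19: x=[4.8897] v=[-1.2884]
Step 20: x=[4.8234] v=[-1.3259]
Step 21: x=[4.7554] v=[-1.3592]
Step 22: x=[4.6860] v=[-1.3882]
Step 23: x=[4.6154] v=[-1.4128]
Step 24: x=[4.5438] v=[-1.4329]
Step 25: x=[4.4714] v=[-1.4484]
Step 26: x=[4.3984] v=[-1.4593]
Step 27: x=[4.3251] v=[-1.4656]
Step 28: x=[4.2517] v=[-1.4672]
Step 29: x=[4.1785] v=[-1.4641]
Step 30: x=[4.1057] v=[-1.4564]
Step 31: x=[4.0335] v=[-1.4440]
Step 32: x=[3.9622] v=[-1.4270]
Step 33: x=[3.8919] v=[-1.4055]
Step 34: x=[3.8229] v=[-1.3795]
Step 35: x=[3.7554] v=[-1.3491]
Step 36: x=[3.6897] v=[-1.3144]
Step 37: x=[3.6259] v=[-1.2756]
Step 38: x=[3.5643] v=[-1.2327]
Step 39: x=[3.5050] v=[-1.1859]
Step 40: x=[3.4482] v=[-1.1353]
Step 41: x=[3.3941] v=[-1.0811]
Step 42: x=[3.3429] v=[-1.0235]
v[0] did not become non-negative within 42 steps; using fallback time=2.1000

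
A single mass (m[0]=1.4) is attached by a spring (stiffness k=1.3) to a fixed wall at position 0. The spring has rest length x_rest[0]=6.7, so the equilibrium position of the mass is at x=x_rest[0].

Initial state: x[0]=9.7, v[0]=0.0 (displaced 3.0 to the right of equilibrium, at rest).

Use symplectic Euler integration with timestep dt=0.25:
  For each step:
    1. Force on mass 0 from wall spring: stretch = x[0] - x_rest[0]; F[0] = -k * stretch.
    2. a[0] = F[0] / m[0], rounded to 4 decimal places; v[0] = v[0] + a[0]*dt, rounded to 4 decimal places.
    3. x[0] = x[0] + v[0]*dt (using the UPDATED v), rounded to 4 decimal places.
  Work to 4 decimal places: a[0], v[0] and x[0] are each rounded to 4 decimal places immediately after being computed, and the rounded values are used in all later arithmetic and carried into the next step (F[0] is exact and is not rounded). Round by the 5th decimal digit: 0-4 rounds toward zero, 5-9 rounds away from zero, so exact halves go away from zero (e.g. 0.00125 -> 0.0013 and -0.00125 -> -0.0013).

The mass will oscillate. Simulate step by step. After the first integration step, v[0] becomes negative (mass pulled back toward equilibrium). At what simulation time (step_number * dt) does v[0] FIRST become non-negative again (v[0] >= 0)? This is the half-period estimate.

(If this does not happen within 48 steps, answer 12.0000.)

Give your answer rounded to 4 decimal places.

Answer: 3.5000

Derivation:
Step 0: x=[9.7000] v=[0.0000]
Step 1: x=[9.5259] v=[-0.6964]
Step 2: x=[9.1878] v=[-1.3524]
Step 3: x=[8.7053] v=[-1.9299]
Step 4: x=[8.1065] v=[-2.3954]
Step 5: x=[7.4260] v=[-2.7219]
Step 6: x=[6.7034] v=[-2.8904]
Step 7: x=[5.9806] v=[-2.8912]
Step 8: x=[5.2996] v=[-2.7242]
Step 9: x=[4.6998] v=[-2.3991]
Step 10: x=[4.2161] v=[-1.9348]
Step 11: x=[3.8766] v=[-1.3582]
Step 12: x=[3.7009] v=[-0.7028]
Step 13: x=[3.6993] v=[-0.0066]
Step 14: x=[3.8718] v=[0.6900]
First v>=0 after going negative at step 14, time=3.5000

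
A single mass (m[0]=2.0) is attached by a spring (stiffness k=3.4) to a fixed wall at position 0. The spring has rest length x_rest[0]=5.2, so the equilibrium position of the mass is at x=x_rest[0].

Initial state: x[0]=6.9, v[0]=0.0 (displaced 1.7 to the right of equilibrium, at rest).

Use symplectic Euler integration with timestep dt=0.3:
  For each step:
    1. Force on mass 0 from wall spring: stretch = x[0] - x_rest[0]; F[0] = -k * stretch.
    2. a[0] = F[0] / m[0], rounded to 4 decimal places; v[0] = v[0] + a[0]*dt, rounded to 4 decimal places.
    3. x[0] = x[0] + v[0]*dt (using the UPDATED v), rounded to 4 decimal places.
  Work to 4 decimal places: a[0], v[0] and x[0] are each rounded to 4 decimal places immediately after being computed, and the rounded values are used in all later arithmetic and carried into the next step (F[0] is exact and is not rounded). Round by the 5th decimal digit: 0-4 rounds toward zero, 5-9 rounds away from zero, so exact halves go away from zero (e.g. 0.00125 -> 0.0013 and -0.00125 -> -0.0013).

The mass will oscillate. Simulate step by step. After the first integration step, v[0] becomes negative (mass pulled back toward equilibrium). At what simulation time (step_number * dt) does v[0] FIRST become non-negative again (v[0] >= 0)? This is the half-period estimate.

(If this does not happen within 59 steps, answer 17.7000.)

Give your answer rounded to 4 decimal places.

Answer: 2.4000

Derivation:
Step 0: x=[6.9000] v=[0.0000]
Step 1: x=[6.6399] v=[-0.8670]
Step 2: x=[6.1595] v=[-1.6013]
Step 3: x=[5.5323] v=[-2.0907]
Step 4: x=[4.8542] v=[-2.2602]
Step 5: x=[4.2291] v=[-2.0838]
Step 6: x=[3.7525] v=[-1.5887]
Step 7: x=[3.4974] v=[-0.8505]
Step 8: x=[3.5027] v=[0.0178]
First v>=0 after going negative at step 8, time=2.4000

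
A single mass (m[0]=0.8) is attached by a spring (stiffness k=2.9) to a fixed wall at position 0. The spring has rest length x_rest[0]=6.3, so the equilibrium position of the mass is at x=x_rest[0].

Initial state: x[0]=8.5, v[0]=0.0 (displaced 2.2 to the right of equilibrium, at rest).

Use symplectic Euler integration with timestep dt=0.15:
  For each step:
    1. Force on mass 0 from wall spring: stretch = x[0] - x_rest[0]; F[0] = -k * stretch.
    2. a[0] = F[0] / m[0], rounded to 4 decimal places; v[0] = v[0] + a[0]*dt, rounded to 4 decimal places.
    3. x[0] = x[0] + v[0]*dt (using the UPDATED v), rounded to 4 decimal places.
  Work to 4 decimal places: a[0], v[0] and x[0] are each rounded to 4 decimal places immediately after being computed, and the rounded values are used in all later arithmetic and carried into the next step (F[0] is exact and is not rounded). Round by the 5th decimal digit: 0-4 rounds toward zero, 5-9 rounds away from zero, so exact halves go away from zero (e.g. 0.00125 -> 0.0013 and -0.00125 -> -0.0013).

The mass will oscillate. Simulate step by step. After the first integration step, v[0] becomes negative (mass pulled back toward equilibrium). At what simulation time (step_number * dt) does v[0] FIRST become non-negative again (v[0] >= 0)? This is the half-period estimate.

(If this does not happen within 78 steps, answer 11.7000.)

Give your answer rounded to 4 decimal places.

Answer: 1.6500

Derivation:
Step 0: x=[8.5000] v=[0.0000]
Step 1: x=[8.3206] v=[-1.1963]
Step 2: x=[7.9764] v=[-2.2950]
Step 3: x=[7.4954] v=[-3.2066]
Step 4: x=[6.9169] v=[-3.8566]
Step 5: x=[6.2881] v=[-4.1920]
Step 6: x=[5.6603] v=[-4.1855]
Step 7: x=[5.0846] v=[-3.8377]
Step 8: x=[4.6081] v=[-3.1768]
Step 9: x=[4.2696] v=[-2.2568]
Step 10: x=[4.0967] v=[-1.1528]
Step 11: x=[4.1035] v=[0.0453]
First v>=0 after going negative at step 11, time=1.6500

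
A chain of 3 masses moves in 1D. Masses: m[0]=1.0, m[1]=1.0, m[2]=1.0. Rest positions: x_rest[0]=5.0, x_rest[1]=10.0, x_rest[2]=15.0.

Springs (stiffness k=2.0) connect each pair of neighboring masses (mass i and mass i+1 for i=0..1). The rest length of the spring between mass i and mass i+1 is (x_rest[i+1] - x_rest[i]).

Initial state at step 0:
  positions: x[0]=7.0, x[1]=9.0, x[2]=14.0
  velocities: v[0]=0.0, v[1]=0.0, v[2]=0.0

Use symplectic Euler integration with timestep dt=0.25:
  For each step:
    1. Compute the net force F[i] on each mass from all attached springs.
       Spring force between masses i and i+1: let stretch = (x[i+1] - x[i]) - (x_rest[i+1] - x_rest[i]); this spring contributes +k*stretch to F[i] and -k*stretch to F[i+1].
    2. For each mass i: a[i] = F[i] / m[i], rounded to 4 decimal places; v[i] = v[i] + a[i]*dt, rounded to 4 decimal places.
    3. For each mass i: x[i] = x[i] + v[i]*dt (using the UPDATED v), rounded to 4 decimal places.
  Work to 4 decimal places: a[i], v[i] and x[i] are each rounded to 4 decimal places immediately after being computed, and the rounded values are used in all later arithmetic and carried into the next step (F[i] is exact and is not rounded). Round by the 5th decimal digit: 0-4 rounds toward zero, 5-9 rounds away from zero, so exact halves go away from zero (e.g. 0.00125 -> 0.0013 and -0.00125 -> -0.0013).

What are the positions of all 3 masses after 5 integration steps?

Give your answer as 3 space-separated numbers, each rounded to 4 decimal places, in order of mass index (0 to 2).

Step 0: x=[7.0000 9.0000 14.0000] v=[0.0000 0.0000 0.0000]
Step 1: x=[6.6250 9.3750 14.0000] v=[-1.5000 1.5000 0.0000]
Step 2: x=[5.9688 9.9844 14.0469] v=[-2.6250 2.4375 0.1875]
Step 3: x=[5.1895 10.5997 14.2110] v=[-3.1172 2.4610 0.6563]
Step 4: x=[4.4615 10.9901 14.5487] v=[-2.9121 1.5616 1.3507]
Step 5: x=[3.9246 11.0093 15.0666] v=[-2.1478 0.0766 2.0714]

Answer: 3.9246 11.0093 15.0666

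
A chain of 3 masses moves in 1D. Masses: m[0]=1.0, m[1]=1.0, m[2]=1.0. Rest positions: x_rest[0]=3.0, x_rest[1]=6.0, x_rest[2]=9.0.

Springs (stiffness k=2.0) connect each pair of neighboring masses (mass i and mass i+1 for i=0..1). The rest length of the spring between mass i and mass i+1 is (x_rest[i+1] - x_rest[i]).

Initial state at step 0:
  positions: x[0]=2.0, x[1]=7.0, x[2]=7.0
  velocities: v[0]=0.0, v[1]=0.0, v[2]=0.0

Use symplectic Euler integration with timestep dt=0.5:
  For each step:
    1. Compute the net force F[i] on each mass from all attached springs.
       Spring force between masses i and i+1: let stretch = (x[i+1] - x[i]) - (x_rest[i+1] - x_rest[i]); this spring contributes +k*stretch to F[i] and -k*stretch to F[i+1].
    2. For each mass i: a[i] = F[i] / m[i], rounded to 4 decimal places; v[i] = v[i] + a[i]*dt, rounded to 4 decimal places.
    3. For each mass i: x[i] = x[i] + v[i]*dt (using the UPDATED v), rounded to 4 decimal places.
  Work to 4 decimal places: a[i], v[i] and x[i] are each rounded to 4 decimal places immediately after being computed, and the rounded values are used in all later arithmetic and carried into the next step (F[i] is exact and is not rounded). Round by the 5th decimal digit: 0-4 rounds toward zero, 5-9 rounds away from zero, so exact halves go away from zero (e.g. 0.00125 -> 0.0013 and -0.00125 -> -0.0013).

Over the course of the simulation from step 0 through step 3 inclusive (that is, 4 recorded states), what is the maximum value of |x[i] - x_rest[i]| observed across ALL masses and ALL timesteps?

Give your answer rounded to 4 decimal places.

Answer: 2.7500

Derivation:
Step 0: x=[2.0000 7.0000 7.0000] v=[0.0000 0.0000 0.0000]
Step 1: x=[3.0000 4.5000 8.5000] v=[2.0000 -5.0000 3.0000]
Step 2: x=[3.2500 3.2500 9.5000] v=[0.5000 -2.5000 2.0000]
Step 3: x=[2.0000 5.1250 8.8750] v=[-2.5000 3.7500 -1.2500]
Max displacement = 2.7500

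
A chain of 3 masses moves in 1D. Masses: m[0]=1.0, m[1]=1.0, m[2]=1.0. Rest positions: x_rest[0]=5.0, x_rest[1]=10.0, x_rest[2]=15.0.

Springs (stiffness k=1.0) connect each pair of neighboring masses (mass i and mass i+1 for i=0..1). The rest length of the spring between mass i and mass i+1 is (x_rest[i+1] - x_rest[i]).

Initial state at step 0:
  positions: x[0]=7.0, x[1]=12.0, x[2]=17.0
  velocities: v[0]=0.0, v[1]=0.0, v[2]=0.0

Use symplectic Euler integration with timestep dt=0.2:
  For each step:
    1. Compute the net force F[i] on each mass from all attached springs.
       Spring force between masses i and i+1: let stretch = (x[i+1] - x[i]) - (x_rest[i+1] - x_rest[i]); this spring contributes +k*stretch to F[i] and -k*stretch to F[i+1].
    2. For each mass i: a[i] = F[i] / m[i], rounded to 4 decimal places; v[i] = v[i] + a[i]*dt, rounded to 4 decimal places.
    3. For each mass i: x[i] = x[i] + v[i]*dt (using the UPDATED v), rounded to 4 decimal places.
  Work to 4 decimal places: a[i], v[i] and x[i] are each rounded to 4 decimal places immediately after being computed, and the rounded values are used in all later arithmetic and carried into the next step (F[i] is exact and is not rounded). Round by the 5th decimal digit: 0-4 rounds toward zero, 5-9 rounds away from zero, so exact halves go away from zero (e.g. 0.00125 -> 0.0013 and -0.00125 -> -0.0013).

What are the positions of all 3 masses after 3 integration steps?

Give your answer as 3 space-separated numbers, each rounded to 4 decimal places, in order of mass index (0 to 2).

Answer: 7.0000 12.0000 17.0000

Derivation:
Step 0: x=[7.0000 12.0000 17.0000] v=[0.0000 0.0000 0.0000]
Step 1: x=[7.0000 12.0000 17.0000] v=[0.0000 0.0000 0.0000]
Step 2: x=[7.0000 12.0000 17.0000] v=[0.0000 0.0000 0.0000]
Step 3: x=[7.0000 12.0000 17.0000] v=[0.0000 0.0000 0.0000]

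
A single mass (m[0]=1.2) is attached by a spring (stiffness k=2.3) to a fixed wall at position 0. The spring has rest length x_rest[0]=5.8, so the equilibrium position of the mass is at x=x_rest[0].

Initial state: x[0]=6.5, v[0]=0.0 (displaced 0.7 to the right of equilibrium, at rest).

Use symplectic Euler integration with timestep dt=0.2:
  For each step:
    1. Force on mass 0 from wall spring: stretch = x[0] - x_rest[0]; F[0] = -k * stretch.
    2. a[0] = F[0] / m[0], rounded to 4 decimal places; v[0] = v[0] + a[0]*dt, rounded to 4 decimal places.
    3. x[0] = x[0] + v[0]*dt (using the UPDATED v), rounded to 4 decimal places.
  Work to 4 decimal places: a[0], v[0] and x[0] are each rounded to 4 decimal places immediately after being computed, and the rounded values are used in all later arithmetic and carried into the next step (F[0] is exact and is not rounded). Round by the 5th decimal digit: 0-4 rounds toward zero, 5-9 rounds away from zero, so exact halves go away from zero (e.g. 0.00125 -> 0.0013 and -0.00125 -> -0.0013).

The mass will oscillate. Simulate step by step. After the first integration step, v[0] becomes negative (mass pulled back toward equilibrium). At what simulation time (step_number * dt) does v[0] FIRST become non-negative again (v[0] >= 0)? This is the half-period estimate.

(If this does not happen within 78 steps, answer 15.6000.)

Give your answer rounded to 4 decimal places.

Answer: 2.4000

Derivation:
Step 0: x=[6.5000] v=[0.0000]
Step 1: x=[6.4463] v=[-0.2683]
Step 2: x=[6.3431] v=[-0.5160]
Step 3: x=[6.1983] v=[-0.7242]
Step 4: x=[6.0229] v=[-0.8769]
Step 5: x=[5.8304] v=[-0.9623]
Step 6: x=[5.6356] v=[-0.9740]
Step 7: x=[5.4534] v=[-0.9110]
Step 8: x=[5.2978] v=[-0.7781]
Step 9: x=[5.1807] v=[-0.5856]
Step 10: x=[5.1111] v=[-0.3482]
Step 11: x=[5.0943] v=[-0.0841]
Step 12: x=[5.1316] v=[0.1864]
First v>=0 after going negative at step 12, time=2.4000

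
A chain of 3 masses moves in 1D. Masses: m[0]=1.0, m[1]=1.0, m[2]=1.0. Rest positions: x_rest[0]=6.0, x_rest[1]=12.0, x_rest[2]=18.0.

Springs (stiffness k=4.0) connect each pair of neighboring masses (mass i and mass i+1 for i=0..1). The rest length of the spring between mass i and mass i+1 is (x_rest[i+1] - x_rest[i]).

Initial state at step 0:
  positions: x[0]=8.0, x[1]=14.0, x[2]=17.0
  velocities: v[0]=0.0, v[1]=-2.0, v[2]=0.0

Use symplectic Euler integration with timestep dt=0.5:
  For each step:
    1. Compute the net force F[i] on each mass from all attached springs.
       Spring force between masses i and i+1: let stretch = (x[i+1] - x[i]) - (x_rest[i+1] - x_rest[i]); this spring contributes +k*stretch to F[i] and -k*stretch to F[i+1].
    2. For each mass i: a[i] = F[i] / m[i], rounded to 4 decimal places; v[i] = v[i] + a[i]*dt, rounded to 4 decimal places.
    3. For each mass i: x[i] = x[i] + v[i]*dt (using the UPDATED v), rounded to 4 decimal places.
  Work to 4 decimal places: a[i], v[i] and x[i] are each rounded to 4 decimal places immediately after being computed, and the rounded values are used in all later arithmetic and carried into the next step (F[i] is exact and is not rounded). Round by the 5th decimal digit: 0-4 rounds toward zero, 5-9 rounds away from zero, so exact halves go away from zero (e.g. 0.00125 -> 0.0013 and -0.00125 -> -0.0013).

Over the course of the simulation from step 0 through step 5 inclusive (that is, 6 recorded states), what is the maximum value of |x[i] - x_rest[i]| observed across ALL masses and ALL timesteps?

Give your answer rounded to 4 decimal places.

Answer: 3.0000

Derivation:
Step 0: x=[8.0000 14.0000 17.0000] v=[0.0000 -2.0000 0.0000]
Step 1: x=[8.0000 10.0000 20.0000] v=[0.0000 -8.0000 6.0000]
Step 2: x=[4.0000 14.0000 19.0000] v=[-8.0000 8.0000 -2.0000]
Step 3: x=[4.0000 13.0000 19.0000] v=[0.0000 -2.0000 0.0000]
Step 4: x=[7.0000 9.0000 19.0000] v=[6.0000 -8.0000 0.0000]
Step 5: x=[6.0000 13.0000 15.0000] v=[-2.0000 8.0000 -8.0000]
Max displacement = 3.0000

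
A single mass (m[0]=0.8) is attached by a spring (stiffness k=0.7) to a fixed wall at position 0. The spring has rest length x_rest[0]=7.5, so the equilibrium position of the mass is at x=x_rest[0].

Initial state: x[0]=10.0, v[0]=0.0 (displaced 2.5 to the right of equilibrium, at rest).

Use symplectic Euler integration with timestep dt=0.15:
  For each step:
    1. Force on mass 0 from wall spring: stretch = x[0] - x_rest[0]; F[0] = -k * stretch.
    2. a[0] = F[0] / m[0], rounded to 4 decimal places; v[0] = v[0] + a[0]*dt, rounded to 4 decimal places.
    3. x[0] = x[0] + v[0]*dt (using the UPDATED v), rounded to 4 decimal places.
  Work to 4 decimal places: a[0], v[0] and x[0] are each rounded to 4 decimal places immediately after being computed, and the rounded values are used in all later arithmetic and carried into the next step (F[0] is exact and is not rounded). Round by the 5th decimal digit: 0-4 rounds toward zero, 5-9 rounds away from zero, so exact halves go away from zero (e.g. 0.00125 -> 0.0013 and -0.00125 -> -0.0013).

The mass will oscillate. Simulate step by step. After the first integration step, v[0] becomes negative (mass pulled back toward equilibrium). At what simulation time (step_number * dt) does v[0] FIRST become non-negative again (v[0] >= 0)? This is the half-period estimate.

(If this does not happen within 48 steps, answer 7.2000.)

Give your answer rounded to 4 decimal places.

Answer: 3.4500

Derivation:
Step 0: x=[10.0000] v=[0.0000]
Step 1: x=[9.9508] v=[-0.3281]
Step 2: x=[9.8533] v=[-0.6498]
Step 3: x=[9.7095] v=[-0.9587]
Step 4: x=[9.5222] v=[-1.2487]
Step 5: x=[9.2951] v=[-1.5141]
Step 6: x=[9.0326] v=[-1.7497]
Step 7: x=[8.7400] v=[-1.9509]
Step 8: x=[8.4229] v=[-2.1137]
Step 9: x=[8.0877] v=[-2.2348]
Step 10: x=[7.7409] v=[-2.3119]
Step 11: x=[7.3894] v=[-2.3435]
Step 12: x=[7.0401] v=[-2.3290]
Step 13: x=[6.6998] v=[-2.2686]
Step 14: x=[6.3753] v=[-2.1636]
Step 15: x=[6.0729] v=[-2.0160]
Step 16: x=[5.7986] v=[-1.8287]
Step 17: x=[5.5578] v=[-1.6054]
Step 18: x=[5.3552] v=[-1.3505]
Step 19: x=[5.1949] v=[-1.0690]
Step 20: x=[5.0799] v=[-0.7665]
Step 21: x=[5.0126] v=[-0.4489]
Step 22: x=[4.9942] v=[-0.1224]
Step 23: x=[5.0252] v=[0.2065]
First v>=0 after going negative at step 23, time=3.4500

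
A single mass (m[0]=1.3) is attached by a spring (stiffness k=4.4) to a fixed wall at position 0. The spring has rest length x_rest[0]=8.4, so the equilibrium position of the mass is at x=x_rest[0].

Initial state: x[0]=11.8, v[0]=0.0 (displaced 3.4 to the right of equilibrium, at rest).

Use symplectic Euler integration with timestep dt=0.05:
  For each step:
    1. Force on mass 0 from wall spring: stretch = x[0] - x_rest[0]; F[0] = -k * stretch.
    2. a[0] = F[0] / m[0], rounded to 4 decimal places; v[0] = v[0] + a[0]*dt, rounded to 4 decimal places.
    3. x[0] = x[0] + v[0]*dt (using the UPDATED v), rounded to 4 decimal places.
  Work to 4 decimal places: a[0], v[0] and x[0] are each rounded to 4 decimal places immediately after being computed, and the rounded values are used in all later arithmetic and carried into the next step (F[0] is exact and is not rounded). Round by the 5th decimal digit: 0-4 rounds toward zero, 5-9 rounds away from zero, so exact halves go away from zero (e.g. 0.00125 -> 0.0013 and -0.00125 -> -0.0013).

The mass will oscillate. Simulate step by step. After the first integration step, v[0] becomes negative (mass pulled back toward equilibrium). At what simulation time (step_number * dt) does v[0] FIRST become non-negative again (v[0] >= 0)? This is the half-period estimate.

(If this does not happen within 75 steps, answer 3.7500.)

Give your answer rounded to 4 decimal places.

Answer: 1.7500

Derivation:
Step 0: x=[11.8000] v=[0.0000]
Step 1: x=[11.7712] v=[-0.5754]
Step 2: x=[11.7139] v=[-1.1459]
Step 3: x=[11.6286] v=[-1.7067]
Step 4: x=[11.5159] v=[-2.2531]
Step 5: x=[11.3769] v=[-2.7804]
Step 6: x=[11.2127] v=[-3.2842]
Step 7: x=[11.0247] v=[-3.7602]
Step 8: x=[10.8145] v=[-4.2044]
Step 9: x=[10.5839] v=[-4.6130]
Step 10: x=[10.3348] v=[-4.9826]
Step 11: x=[10.0693] v=[-5.3100]
Step 12: x=[9.7897] v=[-5.5925]
Step 13: x=[9.4983] v=[-5.8277]
Step 14: x=[9.1976] v=[-6.0136]
Step 15: x=[8.8902] v=[-6.1486]
Step 16: x=[8.5786] v=[-6.2316]
Step 17: x=[8.2655] v=[-6.2618]
Step 18: x=[7.9536] v=[-6.2390]
Step 19: x=[7.6454] v=[-6.1635]
Step 20: x=[7.3436] v=[-6.0358]
Step 21: x=[7.0508] v=[-5.8570]
Step 22: x=[6.7694] v=[-5.6287]
Step 23: x=[6.5018] v=[-5.3528]
Step 24: x=[6.2502] v=[-5.0316]
Step 25: x=[6.0168] v=[-4.6678]
Step 26: x=[5.8036] v=[-4.2645]
Step 27: x=[5.6123] v=[-3.8251]
Step 28: x=[5.4446] v=[-3.3533]
Step 29: x=[5.3019] v=[-2.8532]
Step 30: x=[5.1855] v=[-2.3289]
Step 31: x=[5.0963] v=[-1.7849]
Step 32: x=[5.0350] v=[-1.2258]
Step 33: x=[5.0022] v=[-0.6563]
Step 34: x=[4.9981] v=[-0.0813]
Step 35: x=[5.0228] v=[0.4944]
First v>=0 after going negative at step 35, time=1.7500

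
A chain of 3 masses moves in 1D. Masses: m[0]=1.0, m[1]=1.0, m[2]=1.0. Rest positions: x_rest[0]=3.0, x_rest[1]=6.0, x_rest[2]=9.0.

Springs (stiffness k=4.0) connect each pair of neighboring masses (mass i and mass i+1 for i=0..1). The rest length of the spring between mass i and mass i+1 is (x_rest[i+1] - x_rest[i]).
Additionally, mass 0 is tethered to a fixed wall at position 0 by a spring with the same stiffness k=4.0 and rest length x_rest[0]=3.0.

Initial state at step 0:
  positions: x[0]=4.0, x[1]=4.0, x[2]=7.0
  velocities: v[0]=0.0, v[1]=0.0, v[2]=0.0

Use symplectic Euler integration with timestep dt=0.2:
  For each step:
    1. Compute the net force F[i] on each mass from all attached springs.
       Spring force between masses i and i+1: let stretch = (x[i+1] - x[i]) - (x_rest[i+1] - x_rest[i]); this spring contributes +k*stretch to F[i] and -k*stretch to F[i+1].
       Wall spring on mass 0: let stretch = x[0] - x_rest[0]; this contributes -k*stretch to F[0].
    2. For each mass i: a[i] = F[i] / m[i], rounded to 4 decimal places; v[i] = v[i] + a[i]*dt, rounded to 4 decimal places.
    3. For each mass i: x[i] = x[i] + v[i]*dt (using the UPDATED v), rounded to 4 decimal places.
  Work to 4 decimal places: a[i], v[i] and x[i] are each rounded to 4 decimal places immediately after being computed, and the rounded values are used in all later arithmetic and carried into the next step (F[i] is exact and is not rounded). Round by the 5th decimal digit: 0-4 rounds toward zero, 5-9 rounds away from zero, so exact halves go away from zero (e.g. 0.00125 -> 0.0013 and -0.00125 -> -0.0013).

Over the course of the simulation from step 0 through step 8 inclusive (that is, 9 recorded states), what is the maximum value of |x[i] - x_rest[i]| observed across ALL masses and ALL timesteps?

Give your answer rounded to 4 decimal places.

Answer: 2.0293

Derivation:
Step 0: x=[4.0000 4.0000 7.0000] v=[0.0000 0.0000 0.0000]
Step 1: x=[3.3600 4.4800 7.0000] v=[-3.2000 2.4000 0.0000]
Step 2: x=[2.3616 5.1840 7.0768] v=[-4.9920 3.5200 0.3840]
Step 3: x=[1.4369 5.7393 7.3308] v=[-4.6234 2.7763 1.2698]
Step 4: x=[0.9707 5.8608 7.8101] v=[-2.3310 0.6076 2.3966]
Step 5: x=[1.1316 5.5118 8.4575] v=[0.8045 -1.7450 3.2372]
Step 6: x=[1.8123 4.9333 9.1136] v=[3.4034 -2.8926 3.2806]
Step 7: x=[2.7024 4.5243 9.5809] v=[4.4504 -2.0452 2.3364]
Step 8: x=[3.4516 4.6328 9.7191] v=[3.7460 0.5426 0.6911]
Max displacement = 2.0293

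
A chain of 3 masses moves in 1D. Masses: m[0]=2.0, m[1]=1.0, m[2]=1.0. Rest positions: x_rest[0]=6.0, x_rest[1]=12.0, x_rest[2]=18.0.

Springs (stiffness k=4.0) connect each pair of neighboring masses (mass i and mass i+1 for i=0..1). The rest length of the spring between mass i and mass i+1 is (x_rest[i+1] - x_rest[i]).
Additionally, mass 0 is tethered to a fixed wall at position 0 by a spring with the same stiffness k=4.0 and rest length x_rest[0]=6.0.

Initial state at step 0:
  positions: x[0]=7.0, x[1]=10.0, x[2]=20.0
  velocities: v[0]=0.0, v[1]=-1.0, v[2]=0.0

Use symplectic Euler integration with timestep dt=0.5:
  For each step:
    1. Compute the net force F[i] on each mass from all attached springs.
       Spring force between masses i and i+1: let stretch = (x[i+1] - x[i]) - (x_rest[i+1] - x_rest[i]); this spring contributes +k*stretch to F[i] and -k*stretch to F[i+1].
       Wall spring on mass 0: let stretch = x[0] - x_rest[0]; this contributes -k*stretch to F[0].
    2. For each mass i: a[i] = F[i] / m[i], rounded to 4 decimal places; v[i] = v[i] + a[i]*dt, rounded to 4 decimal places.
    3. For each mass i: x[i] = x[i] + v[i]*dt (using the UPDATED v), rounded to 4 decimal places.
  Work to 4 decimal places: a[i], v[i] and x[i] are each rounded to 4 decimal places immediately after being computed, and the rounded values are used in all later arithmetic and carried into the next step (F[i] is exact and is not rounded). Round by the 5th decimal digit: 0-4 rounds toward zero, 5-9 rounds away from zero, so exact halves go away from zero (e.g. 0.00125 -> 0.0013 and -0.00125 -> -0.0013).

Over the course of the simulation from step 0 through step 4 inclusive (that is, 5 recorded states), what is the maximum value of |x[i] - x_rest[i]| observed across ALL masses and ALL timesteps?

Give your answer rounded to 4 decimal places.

Step 0: x=[7.0000 10.0000 20.0000] v=[0.0000 -1.0000 0.0000]
Step 1: x=[5.0000 16.5000 16.0000] v=[-4.0000 13.0000 -8.0000]
Step 2: x=[6.2500 11.0000 18.5000] v=[2.5000 -11.0000 5.0000]
Step 3: x=[6.7500 8.2500 19.5000] v=[1.0000 -5.5000 2.0000]
Step 4: x=[4.6250 15.2500 15.2500] v=[-4.2500 14.0000 -8.5000]
Max displacement = 4.5000

Answer: 4.5000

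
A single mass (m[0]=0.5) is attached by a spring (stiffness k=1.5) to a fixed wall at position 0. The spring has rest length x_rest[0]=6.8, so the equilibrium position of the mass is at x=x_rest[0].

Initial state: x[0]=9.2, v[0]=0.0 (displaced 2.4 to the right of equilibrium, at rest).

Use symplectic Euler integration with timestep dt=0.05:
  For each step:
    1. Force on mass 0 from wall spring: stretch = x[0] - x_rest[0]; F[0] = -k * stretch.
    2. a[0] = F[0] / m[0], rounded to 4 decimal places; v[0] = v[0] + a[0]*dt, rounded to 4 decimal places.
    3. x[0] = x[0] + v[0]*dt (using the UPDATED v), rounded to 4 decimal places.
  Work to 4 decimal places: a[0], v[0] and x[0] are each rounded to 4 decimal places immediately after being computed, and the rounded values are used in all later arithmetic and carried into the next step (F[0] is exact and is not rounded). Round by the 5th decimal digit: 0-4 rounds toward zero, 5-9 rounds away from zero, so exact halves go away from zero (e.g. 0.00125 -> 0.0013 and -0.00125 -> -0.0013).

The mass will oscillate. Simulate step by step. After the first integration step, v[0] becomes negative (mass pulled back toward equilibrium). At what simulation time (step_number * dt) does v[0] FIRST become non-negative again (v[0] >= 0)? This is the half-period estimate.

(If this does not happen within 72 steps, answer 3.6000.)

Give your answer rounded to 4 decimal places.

Answer: 1.8500

Derivation:
Step 0: x=[9.2000] v=[0.0000]
Step 1: x=[9.1820] v=[-0.3600]
Step 2: x=[9.1461] v=[-0.7173]
Step 3: x=[9.0926] v=[-1.0692]
Step 4: x=[9.0219] v=[-1.4131]
Step 5: x=[8.9346] v=[-1.7464]
Step 6: x=[8.8313] v=[-2.0666]
Step 7: x=[8.7127] v=[-2.3713]
Step 8: x=[8.5798] v=[-2.6582]
Step 9: x=[8.4335] v=[-2.9252]
Step 10: x=[8.2750] v=[-3.1702]
Step 11: x=[8.1054] v=[-3.3915]
Step 12: x=[7.9260] v=[-3.5873]
Step 13: x=[7.7382] v=[-3.7562]
Step 14: x=[7.5434] v=[-3.8969]
Step 15: x=[7.3430] v=[-4.0084]
Step 16: x=[7.1385] v=[-4.0899]
Step 17: x=[6.9315] v=[-4.1407]
Step 18: x=[6.7235] v=[-4.1604]
Step 19: x=[6.5161] v=[-4.1489]
Step 20: x=[6.3108] v=[-4.1063]
Step 21: x=[6.1092] v=[-4.0329]
Step 22: x=[5.9127] v=[-3.9293]
Step 23: x=[5.7229] v=[-3.7962]
Step 24: x=[5.5412] v=[-3.6346]
Step 25: x=[5.3689] v=[-3.4458]
Step 26: x=[5.2073] v=[-3.2311]
Step 27: x=[5.0577] v=[-2.9922]
Step 28: x=[4.9212] v=[-2.7309]
Step 29: x=[4.7987] v=[-2.4491]
Step 30: x=[4.6913] v=[-2.1489]
Step 31: x=[4.5997] v=[-1.8326]
Step 32: x=[4.5246] v=[-1.5026]
Step 33: x=[4.4665] v=[-1.1613]
Step 34: x=[4.4259] v=[-0.8113]
Step 35: x=[4.4031] v=[-0.4552]
Step 36: x=[4.3983] v=[-0.0957]
Step 37: x=[4.4115] v=[0.2646]
First v>=0 after going negative at step 37, time=1.8500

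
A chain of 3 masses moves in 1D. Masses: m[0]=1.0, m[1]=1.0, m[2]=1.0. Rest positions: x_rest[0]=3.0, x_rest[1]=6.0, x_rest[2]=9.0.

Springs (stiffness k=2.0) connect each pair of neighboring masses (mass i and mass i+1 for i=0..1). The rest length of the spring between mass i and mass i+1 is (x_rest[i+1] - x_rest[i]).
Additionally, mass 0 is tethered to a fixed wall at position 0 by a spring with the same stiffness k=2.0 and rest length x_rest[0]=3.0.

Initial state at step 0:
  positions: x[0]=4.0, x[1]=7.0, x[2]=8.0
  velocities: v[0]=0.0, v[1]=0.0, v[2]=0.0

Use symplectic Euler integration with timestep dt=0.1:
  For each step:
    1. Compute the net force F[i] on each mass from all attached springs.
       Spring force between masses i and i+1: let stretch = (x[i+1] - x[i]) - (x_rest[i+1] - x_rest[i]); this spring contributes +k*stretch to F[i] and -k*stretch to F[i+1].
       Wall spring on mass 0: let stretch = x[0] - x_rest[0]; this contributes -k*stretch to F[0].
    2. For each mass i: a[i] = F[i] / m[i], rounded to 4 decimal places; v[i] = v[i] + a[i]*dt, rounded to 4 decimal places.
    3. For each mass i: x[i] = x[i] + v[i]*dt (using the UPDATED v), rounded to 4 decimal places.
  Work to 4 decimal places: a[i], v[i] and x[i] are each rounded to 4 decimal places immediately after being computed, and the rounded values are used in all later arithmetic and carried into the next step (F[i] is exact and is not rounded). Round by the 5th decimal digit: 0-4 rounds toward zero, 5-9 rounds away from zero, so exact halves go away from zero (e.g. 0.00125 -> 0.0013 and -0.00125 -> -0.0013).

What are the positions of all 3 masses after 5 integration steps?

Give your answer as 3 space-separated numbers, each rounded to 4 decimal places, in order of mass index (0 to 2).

Step 0: x=[4.0000 7.0000 8.0000] v=[0.0000 0.0000 0.0000]
Step 1: x=[3.9800 6.9600 8.0400] v=[-0.2000 -0.4000 0.4000]
Step 2: x=[3.9400 6.8820 8.1184] v=[-0.4000 -0.7800 0.7840]
Step 3: x=[3.8800 6.7699 8.2321] v=[-0.5996 -1.1211 1.1367]
Step 4: x=[3.8002 6.6292 8.3765] v=[-0.7976 -1.4066 1.4443]
Step 5: x=[3.7010 6.4669 8.5460] v=[-0.9918 -1.6229 1.6948]

Answer: 3.7010 6.4669 8.5460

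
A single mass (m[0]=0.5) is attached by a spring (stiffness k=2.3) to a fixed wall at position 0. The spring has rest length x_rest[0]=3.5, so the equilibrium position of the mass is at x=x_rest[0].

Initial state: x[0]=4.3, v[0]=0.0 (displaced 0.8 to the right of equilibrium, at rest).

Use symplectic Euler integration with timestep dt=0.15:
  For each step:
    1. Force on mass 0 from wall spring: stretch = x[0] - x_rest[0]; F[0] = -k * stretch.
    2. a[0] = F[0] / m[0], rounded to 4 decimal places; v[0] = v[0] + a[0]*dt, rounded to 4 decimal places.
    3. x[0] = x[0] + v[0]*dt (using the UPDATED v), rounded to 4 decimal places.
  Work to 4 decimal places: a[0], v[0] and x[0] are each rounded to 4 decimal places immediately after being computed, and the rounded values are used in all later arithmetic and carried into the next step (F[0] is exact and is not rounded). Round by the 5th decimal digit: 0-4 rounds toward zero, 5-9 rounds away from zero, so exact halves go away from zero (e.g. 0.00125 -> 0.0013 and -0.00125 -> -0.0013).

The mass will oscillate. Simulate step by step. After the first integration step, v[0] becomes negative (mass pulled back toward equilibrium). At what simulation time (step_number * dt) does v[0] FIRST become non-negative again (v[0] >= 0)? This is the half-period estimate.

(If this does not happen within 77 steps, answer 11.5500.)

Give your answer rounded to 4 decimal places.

Answer: 1.5000

Derivation:
Step 0: x=[4.3000] v=[0.0000]
Step 1: x=[4.2172] v=[-0.5520]
Step 2: x=[4.0602] v=[-1.0469]
Step 3: x=[3.8452] v=[-1.4334]
Step 4: x=[3.5945] v=[-1.6716]
Step 5: x=[3.3340] v=[-1.7368]
Step 6: x=[3.0907] v=[-1.6223]
Step 7: x=[2.8897] v=[-1.3399]
Step 8: x=[2.7519] v=[-0.9188]
Step 9: x=[2.6915] v=[-0.4026]
Step 10: x=[2.7148] v=[0.1553]
First v>=0 after going negative at step 10, time=1.5000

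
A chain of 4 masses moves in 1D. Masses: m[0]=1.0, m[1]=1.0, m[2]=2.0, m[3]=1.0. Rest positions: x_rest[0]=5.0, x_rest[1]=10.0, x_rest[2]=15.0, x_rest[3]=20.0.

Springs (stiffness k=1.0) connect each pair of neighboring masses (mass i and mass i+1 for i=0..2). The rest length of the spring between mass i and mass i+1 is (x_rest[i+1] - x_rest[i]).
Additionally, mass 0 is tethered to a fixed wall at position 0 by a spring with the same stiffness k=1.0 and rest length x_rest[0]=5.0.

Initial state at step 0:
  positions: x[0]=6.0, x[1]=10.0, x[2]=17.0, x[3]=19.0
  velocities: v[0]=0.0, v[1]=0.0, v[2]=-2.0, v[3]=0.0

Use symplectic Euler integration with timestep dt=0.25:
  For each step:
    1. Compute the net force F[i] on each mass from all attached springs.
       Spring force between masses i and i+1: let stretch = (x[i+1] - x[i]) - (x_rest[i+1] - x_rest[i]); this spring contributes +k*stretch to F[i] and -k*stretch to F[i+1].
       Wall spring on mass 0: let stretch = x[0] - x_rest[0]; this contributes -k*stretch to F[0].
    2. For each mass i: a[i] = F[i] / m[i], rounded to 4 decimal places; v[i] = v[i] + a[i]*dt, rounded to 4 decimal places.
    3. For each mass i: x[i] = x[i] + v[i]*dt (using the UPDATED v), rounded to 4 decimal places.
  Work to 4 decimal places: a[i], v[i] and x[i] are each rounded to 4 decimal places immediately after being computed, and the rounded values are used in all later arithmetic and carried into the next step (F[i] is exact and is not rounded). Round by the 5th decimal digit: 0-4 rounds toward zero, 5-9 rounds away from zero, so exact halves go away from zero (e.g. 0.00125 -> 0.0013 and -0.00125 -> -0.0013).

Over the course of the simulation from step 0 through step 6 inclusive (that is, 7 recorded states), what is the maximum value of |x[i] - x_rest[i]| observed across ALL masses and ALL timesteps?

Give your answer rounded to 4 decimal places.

Answer: 2.1367

Derivation:
Step 0: x=[6.0000 10.0000 17.0000 19.0000] v=[0.0000 0.0000 -2.0000 0.0000]
Step 1: x=[5.8750 10.1875 16.3438 19.1875] v=[-0.5000 0.7500 -2.6250 0.7500]
Step 2: x=[5.6524 10.4903 15.5840 19.5098] v=[-0.8906 1.2110 -3.0391 1.2891]
Step 3: x=[5.3789 10.8091 14.7877 19.8992] v=[-1.0942 1.2750 -3.1851 1.5577]
Step 4: x=[5.1086 11.0371 14.0268 20.2817] v=[-1.0814 0.9121 -3.0435 1.5298]
Step 5: x=[4.8895 11.0815 13.3680 20.5857] v=[-0.8764 0.1774 -2.6354 1.2161]
Step 6: x=[4.7518 10.8818 12.8633 20.7511] v=[-0.5508 -0.7990 -2.0190 0.6617]
Max displacement = 2.1367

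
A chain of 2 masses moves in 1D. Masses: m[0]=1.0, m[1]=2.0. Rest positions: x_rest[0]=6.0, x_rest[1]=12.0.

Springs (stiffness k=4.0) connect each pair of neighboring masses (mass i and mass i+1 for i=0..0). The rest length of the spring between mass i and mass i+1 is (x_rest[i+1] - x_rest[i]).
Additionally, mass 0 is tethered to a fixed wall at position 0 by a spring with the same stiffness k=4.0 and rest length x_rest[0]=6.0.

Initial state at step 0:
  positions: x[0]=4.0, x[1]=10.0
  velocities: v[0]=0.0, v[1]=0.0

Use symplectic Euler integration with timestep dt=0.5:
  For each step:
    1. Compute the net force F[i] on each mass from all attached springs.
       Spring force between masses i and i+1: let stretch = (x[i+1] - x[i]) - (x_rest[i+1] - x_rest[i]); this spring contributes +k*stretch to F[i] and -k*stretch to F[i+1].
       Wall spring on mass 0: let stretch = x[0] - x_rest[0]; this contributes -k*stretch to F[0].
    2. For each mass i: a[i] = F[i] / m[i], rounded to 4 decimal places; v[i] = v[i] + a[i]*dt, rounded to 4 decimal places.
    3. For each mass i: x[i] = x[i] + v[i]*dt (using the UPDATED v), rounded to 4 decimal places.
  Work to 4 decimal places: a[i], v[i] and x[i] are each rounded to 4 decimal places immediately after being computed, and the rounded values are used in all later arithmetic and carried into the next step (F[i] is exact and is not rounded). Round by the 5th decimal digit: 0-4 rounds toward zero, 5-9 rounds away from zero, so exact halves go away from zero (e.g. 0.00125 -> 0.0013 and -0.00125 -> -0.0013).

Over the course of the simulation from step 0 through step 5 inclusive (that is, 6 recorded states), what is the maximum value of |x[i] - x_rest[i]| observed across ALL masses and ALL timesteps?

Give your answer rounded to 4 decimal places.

Step 0: x=[4.0000 10.0000] v=[0.0000 0.0000]
Step 1: x=[6.0000 10.0000] v=[4.0000 0.0000]
Step 2: x=[6.0000 11.0000] v=[0.0000 2.0000]
Step 3: x=[5.0000 12.5000] v=[-2.0000 3.0000]
Step 4: x=[6.5000 13.2500] v=[3.0000 1.5000]
Step 5: x=[8.2500 13.6250] v=[3.5000 0.7500]
Max displacement = 2.2500

Answer: 2.2500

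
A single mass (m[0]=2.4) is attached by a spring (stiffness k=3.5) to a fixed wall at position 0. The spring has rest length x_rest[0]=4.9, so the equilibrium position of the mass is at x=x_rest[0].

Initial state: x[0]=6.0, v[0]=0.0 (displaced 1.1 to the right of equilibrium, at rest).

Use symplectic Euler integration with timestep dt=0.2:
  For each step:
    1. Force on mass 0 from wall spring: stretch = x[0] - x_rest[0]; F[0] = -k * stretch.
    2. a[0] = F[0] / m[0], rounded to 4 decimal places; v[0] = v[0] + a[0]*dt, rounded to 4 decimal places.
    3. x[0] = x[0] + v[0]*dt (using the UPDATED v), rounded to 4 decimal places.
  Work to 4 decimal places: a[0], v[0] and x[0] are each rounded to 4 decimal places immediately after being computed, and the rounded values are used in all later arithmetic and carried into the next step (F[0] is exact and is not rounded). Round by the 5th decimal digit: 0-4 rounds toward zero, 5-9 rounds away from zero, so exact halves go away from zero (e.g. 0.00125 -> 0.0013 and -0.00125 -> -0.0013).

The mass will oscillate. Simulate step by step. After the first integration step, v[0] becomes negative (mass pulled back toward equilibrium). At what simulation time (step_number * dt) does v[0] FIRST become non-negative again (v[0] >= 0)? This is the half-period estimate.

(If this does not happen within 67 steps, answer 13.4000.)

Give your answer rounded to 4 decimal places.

Step 0: x=[6.0000] v=[0.0000]
Step 1: x=[5.9358] v=[-0.3208]
Step 2: x=[5.8112] v=[-0.6229]
Step 3: x=[5.6335] v=[-0.8887]
Step 4: x=[5.4130] v=[-1.1026]
Step 5: x=[5.1626] v=[-1.2522]
Step 6: x=[4.8968] v=[-1.3288]
Step 7: x=[4.6312] v=[-1.3279]
Step 8: x=[4.3813] v=[-1.2495]
Step 9: x=[4.1617] v=[-1.0982]
Step 10: x=[3.9851] v=[-0.8829]
Step 11: x=[3.8619] v=[-0.6161]
Step 12: x=[3.7992] v=[-0.3133]
Step 13: x=[3.8008] v=[0.0078]
First v>=0 after going negative at step 13, time=2.6000

Answer: 2.6000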